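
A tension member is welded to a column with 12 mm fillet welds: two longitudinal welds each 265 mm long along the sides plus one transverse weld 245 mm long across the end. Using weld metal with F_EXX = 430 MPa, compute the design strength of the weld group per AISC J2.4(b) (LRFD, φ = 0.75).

φR_n ≈ 1340 kN

t_e = 0.707 × 12 = 8.484 mm.
R_nwl = 0.6 × 430 × 8.484 × 530 × 10⁻³ = 1160 kN (longitudinal, 2 welds).
R_nwt = 0.6 × 430 × 8.484 × 245 × 10⁻³ = 536.3 kN (transverse, base value).
(i) R_nwl + R_nwt = 1696 kN; (ii) 0.85 R_nwl + 1.5 R_nwt = 1790 kN.
R_n = max = 1790 kN [governs: (ii)]; φR_n = 1343 kN.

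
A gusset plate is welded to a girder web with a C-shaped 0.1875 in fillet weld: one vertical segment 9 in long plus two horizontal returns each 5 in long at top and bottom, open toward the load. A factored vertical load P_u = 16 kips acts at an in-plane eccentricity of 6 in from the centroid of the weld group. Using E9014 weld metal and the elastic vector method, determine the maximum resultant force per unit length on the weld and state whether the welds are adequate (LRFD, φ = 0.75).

f_max ≈ 2.4 kip/in; adequate

E90XX → F_EXX = 90 ksi.
Total weld length L_w = 19 in. Treat welds as unit-width lines.
Centroid: x̄ = 2×5×2.5 / 19 = 1.316 in from the vertical weld.
Polar moment about centroid: J = I_x + I_y = [9³/12 + 2×5×4.5²] + [9×1.316² + 2(5³/12 + 5×1.184²)] = 313.7 in³.
Direct shear f_v = P/L_w = 16 / 19 = 0.8421 kip/in (vertical).
Torsion M = P·e = 16 × 6 = 96 kip·in.
Critical point at (x, y) = (3.684, 4.5) from centroid. f_tx = M·y/J = 1.377 kip/in; f_ty = M·x/J = 1.128 kip/in.
Resultant f_max = √[f_tx² + (f_v + f_ty)²] = √[1.377² + (0.8421 + 1.128)²] = 2.403 kip/in.
Capacity per unit length: φr_n = 0.75 × 0.6 × 90 × (0.707 × 0.1875) = 5.369 kip/in.
2.403 ≤ 5.369 → adequate.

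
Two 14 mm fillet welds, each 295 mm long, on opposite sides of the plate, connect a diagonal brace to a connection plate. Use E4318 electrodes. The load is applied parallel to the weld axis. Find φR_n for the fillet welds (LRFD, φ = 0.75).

E43XX → F_EXX = 430 MPa.
Effective throat t_e = 0.707 × 14 = 9.898 mm.
Total length L = 590 mm; A_we = 9.898 × 590 = 5840 mm².
F_nw = 0.6 F_EXX = 0.6 × 430 = 258 MPa.
φR_n = 0.75 × 258 × 5840 × 10⁻³ = 1130 kN.

φR_n ≈ 1130 kN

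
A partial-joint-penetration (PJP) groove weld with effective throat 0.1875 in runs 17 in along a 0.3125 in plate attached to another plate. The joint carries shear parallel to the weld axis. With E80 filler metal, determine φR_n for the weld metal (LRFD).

E80XX → F_EXX = 80 ksi.
Effective throat (given) t_e = 0.1875 in.
A_we = 0.1875 × 17 = 3.188 in².
F_nw = 0.6 F_EXX = 48 ksi.
φR_n = 0.75 × 48 × 3.188 = 114.8 kip.

φR_n ≈ 115 kip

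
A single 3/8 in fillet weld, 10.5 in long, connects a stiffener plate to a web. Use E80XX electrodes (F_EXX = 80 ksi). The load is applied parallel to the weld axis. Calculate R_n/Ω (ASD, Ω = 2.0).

R_n/Ω ≈ 66.8 kip

Effective throat t_e = 0.707 × 0.375 = 0.2651 in.
Total length L = 10.5 in; A_we = 0.2651 × 10.5 = 2.784 in².
F_nw = 0.6 F_EXX = 0.6 × 80 = 48 ksi.
R_n = 48 × 2.784 = 133.6 kip; R_n/Ω = 133.6/2.0 = 66.81 kip.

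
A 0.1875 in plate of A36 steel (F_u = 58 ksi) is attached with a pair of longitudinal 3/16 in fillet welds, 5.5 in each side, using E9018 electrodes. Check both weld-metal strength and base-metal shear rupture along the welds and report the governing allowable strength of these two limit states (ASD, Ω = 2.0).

R_n/Ω ≈ 35.9 kips (base-metal shear rupture governs)

E90XX → F_EXX = 90 ksi.
t_e = 0.707 × 0.1875 = 0.1326 in; L = 11 in.
Weld metal: R_n/Ω = (1/2.0) × 0.6 × 90 × 0.1326 × 11 = 39.37 kips.
Base metal (shear rupture): R_n/Ω = (1/2.0) × 0.6 × 58 × 0.1875 × 11 = 35.89 kips.
Governing: base-metal shear rupture.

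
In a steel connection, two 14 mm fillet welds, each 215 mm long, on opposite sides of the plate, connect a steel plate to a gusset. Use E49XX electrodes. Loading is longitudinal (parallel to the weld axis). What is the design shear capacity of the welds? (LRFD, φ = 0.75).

φR_n ≈ 938 kN

E49XX → F_EXX = 490 MPa.
Effective throat t_e = 0.707 × 14 = 9.898 mm.
Total length L = 430 mm; A_we = 9.898 × 430 = 4256 mm².
F_nw = 0.6 F_EXX = 0.6 × 490 = 294 MPa.
φR_n = 0.75 × 294 × 4256 × 10⁻³ = 938.5 kN.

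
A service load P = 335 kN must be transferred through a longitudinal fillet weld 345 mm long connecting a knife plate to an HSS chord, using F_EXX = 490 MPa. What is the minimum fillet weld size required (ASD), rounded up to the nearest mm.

w = 10 mm

Total weld length L = 345 mm.
Required throat t_e = P × Ω / (0.6 F_EXX × L) = 335 × 2.0 / (0.6 × 490 × 345 × 10⁻³) = 6.606 mm.
Required leg w = t_e / 0.707 = 9.343 mm → use 10 mm.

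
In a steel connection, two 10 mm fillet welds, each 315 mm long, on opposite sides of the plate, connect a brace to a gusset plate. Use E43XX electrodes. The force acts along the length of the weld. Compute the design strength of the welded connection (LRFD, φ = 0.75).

φR_n ≈ 862 kN

E43XX → F_EXX = 430 MPa.
Effective throat t_e = 0.707 × 10 = 7.07 mm.
Total length L = 630 mm; A_we = 7.07 × 630 = 4454 mm².
F_nw = 0.6 F_EXX = 0.6 × 430 = 258 MPa.
φR_n = 0.75 × 258 × 4454 × 10⁻³ = 861.9 kN.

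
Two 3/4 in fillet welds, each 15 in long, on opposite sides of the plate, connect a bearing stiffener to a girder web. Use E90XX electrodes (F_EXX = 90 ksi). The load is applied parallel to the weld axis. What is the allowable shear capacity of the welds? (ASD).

R_n/Ω ≈ 430 kips

Effective throat t_e = 0.707 × 0.75 = 0.5302 in.
Total length L = 30 in; A_we = 0.5302 × 30 = 15.91 in².
F_nw = 0.6 F_EXX = 0.6 × 90 = 54 ksi.
R_n = 54 × 15.91 = 859 kips; R_n/Ω = 859/2.0 = 429.5 kips.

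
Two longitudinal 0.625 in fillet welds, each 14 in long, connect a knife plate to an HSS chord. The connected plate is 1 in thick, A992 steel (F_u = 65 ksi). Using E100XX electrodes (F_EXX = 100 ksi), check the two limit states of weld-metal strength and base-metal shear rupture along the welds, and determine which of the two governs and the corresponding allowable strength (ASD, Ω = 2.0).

R_n/Ω ≈ 371 kip (weld metal governs)

t_e = 0.707 × 0.625 = 0.4419 in; L = 28 in.
Weld metal: R_n/Ω = (1/2.0) × 0.6 × 100 × 0.4419 × 28 = 371.2 kip.
Base metal (shear rupture): R_n/Ω = (1/2.0) × 0.6 × 65 × 1 × 28 = 546 kip.
Governing: weld metal.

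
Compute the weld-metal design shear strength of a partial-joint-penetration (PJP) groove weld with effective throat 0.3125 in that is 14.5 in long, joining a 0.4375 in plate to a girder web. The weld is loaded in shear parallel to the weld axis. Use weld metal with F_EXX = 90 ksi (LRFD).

φR_n ≈ 184 kip

Effective throat (given) t_e = 0.3125 in.
A_we = 0.3125 × 14.5 = 4.531 in².
F_nw = 0.6 F_EXX = 54 ksi.
φR_n = 0.75 × 54 × 4.531 = 183.5 kip.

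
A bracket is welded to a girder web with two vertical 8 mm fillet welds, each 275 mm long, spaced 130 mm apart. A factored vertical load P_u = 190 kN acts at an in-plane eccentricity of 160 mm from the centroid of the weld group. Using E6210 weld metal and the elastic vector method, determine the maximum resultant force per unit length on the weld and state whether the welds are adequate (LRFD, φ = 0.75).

f_max ≈ 996 N/mm; adequate

E62XX → F_EXX = 620 MPa.
Total weld length L_w = 550 mm. Treat welds as unit-width lines.
Polar moment about centroid: J = 2[d³/12 + d(b/2)²] = 2[275³/12 + 275×65²] = 5790000 mm³.
Direct shear f_v = P/L_w = 190×10³ / 550 = 345.5 N/mm (vertical).
Torsion M = P·e = 190×10³ × 160 = 30400000 N·mm.
Critical point at (x, y) = (65, 137.5) from centroid. f_tx = M·y/J = 721.9 N/mm; f_ty = M·x/J = 341.3 N/mm.
Resultant f_max = √[f_tx² + (f_v + f_ty)²] = √[721.9² + (345.5 + 341.3)²] = 996.4 N/mm.
Capacity per unit length: φr_n = 0.75 × 0.6 × 620 × (0.707 × 8) = 1578 N/mm.
996.4 ≤ 1578 → adequate.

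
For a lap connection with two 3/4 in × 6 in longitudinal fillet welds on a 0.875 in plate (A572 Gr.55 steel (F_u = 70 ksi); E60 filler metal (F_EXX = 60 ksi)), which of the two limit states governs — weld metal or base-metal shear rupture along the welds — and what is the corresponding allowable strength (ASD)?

R_n/Ω ≈ 115 kip (weld metal governs)

t_e = 0.707 × 0.75 = 0.5302 in; L = 12 in.
Weld metal: R_n/Ω = (1/2.0) × 0.6 × 60 × 0.5302 × 12 = 114.5 kip.
Base metal (shear rupture): R_n/Ω = (1/2.0) × 0.6 × 70 × 0.875 × 12 = 220.5 kip.
Governing: weld metal.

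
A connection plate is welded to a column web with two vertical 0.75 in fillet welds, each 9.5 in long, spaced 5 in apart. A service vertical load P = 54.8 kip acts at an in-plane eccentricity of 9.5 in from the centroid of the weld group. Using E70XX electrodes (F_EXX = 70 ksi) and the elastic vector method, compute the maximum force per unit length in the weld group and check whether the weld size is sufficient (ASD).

f_max ≈ 12.3 kip/in; NOT adequate

Total weld length L_w = 19 in. Treat welds as unit-width lines.
Polar moment about centroid: J = 2[d³/12 + d(b/2)²] = 2[9.5³/12 + 9.5×2.5²] = 261.6 in³.
Direct shear f_v = P/L_w = 54.8 / 19 = 2.884 kip/in (vertical).
Torsion M = P·e = 54.8 × 9.5 = 520.6 kip·in.
Critical point at (x, y) = (2.5, 4.75) from centroid. f_tx = M·y/J = 9.451 kip/in; f_ty = M·x/J = 4.974 kip/in.
Resultant f_max = √[f_tx² + (f_v + f_ty)²] = √[9.451² + (2.884 + 4.974)²] = 12.29 kip/in.
Capacity per unit length: r_n/Ω = (1/2.0) × 0.6 × 70 × (0.707 × 0.75) = 11.14 kip/in.
12.29 > 11.14 → NOT adequate.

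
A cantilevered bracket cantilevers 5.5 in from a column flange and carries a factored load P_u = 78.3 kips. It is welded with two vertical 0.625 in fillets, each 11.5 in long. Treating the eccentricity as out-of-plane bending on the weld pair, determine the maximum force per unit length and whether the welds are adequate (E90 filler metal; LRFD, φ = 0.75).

E90XX → F_EXX = 90 ksi.
L_w = 2 × 11.5 = 23 in; section modulus (unit throat) S = 2 × L²/6 = 44.08 in².
Direct shear f_v = P/L_w = 78.3/23 = 3.404 kip/in.
Moment M = P × e = 78.3 × 5.5 = 430.65 kip·in; bending f_b = M/S = 9.769 kip/in.
f_max = √(f_v² + f_b²) = √(3.404² + 9.769²) = 10.35 kip/in.
φr_n = 0.75 × 0.6 × 90 × (0.707 × 0.625) = 17.9 kip/in → adequate.

f_max ≈ 10.3 kip/in; adequate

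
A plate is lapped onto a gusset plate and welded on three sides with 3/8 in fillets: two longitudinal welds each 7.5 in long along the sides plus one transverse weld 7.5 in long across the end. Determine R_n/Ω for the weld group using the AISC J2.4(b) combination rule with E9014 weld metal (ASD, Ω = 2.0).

E90XX → F_EXX = 90 ksi.
t_e = 0.707 × 0.375 = 0.2651 in.
R_nwl = 0.6 × 90 × 0.2651 × 15 = 214.8 kip (longitudinal, 2 welds).
R_nwt = 0.6 × 90 × 0.2651 × 7.5 = 107.4 kip (transverse, base value).
(i) R_nwl + R_nwt = 322.1 kip; (ii) 0.85 R_nwl + 1.5 R_nwt = 343.6 kip.
R_n = max = 343.6 kip [governs: (ii)]; R_n/Ω = 171.8 kip.

R_n/Ω ≈ 172 kip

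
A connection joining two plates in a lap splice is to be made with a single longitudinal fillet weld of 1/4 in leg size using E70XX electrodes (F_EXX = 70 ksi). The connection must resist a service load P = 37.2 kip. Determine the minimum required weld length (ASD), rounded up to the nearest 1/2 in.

L = 10.5 in

Throat t_e = 0.707 × 0.25 = 0.1767 in.
r_n/Ω = (0.6 × 70 × 0.1767) / 2.0 = 3.712 kip/in.
L_req = P / (r_n/Ω) = 37.2 / 3.712 = 10.02 in total.
Round up → use L = 10.5 in.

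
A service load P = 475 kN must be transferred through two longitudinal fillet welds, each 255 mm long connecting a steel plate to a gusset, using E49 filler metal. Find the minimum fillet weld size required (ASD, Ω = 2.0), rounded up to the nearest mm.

E49XX → F_EXX = 490 MPa.
Total weld length L = 510 mm.
Required throat t_e = P × Ω / (0.6 F_EXX × L) = 475 × 2.0 / (0.6 × 490 × 510 × 10⁻³) = 6.336 mm.
Required leg w = t_e / 0.707 = 8.962 mm → use 9 mm.

w = 9 mm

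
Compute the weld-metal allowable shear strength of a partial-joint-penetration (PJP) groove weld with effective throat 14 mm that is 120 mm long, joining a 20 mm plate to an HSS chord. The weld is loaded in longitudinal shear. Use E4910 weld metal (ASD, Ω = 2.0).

R_n/Ω ≈ 247 kN

E49XX → F_EXX = 490 MPa.
Effective throat (given) t_e = 14 mm.
A_we = 14 × 120 = 1680 mm².
F_nw = 0.6 F_EXX = 294 MPa.
R_n/Ω = (294 × 1680) / 2.0 × 10⁻³ = 247 kN.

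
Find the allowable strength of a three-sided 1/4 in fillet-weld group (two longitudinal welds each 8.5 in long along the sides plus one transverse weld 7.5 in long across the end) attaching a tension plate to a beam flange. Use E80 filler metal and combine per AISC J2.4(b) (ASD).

E80XX → F_EXX = 80 ksi.
t_e = 0.707 × 0.25 = 0.1767 in.
R_nwl = 0.6 × 80 × 0.1767 × 17 = 144.2 kips (longitudinal, 2 welds).
R_nwt = 0.6 × 80 × 0.1767 × 7.5 = 63.63 kips (transverse, base value).
(i) R_nwl + R_nwt = 207.9 kips; (ii) 0.85 R_nwl + 1.5 R_nwt = 218 kips.
R_n = max = 218 kips [governs: (ii)]; R_n/Ω = 109 kips.

R_n/Ω ≈ 109 kips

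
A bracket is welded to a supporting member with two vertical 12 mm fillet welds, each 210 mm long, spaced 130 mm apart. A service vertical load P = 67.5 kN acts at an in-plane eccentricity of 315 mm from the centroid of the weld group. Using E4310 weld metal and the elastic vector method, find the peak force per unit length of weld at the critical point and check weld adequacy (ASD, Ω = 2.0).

f_max ≈ 887 N/mm; adequate

E43XX → F_EXX = 430 MPa.
Total weld length L_w = 420 mm. Treat welds as unit-width lines.
Polar moment about centroid: J = 2[d³/12 + d(b/2)²] = 2[210³/12 + 210×65²] = 3318000 mm³.
Direct shear f_v = P/L_w = 67.5×10³ / 420 = 160.7 N/mm (vertical).
Torsion M = P·e = 67.5×10³ × 315 = 21262000 N·mm.
Critical point at (x, y) = (65, 105) from centroid. f_tx = M·y/J = 672.9 N/mm; f_ty = M·x/J = 416.5 N/mm.
Resultant f_max = √[f_tx² + (f_v + f_ty)²] = √[672.9² + (160.7 + 416.5)²] = 886.5 N/mm.
Capacity per unit length: r_n/Ω = (1/2.0) × 0.6 × 430 × (0.707 × 12) = 1094 N/mm.
886.5 ≤ 1094 → adequate.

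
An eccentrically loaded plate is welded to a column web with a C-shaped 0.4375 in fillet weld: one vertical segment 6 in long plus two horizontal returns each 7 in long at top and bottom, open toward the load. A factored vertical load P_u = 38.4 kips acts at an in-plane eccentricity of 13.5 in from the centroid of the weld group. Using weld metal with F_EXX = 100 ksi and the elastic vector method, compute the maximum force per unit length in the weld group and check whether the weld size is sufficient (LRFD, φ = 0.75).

Total weld length L_w = 20 in. Treat welds as unit-width lines.
Centroid: x̄ = 2×7×3.5 / 20 = 2.45 in from the vertical weld.
Polar moment about centroid: J = I_x + I_y = [6³/12 + 2×7×3²] + [6×2.45² + 2(7³/12 + 7×1.05²)] = 252.6 in³.
Direct shear f_v = P/L_w = 38.4 / 20 = 1.92 kip/in (vertical).
Torsion M = P·e = 38.4 × 13.5 = 518.4 kip·in.
Critical point at (x, y) = (4.55, 3) from centroid. f_tx = M·y/J = 6.156 kip/in; f_ty = M·x/J = 9.337 kip/in.
Resultant f_max = √[f_tx² + (f_v + f_ty)²] = √[6.156² + (1.92 + 9.337)²] = 12.83 kip/in.
Capacity per unit length: φr_n = 0.75 × 0.6 × 100 × (0.707 × 0.4375) = 13.92 kip/in.
12.83 ≤ 13.92 → adequate.

f_max ≈ 12.8 kip/in; adequate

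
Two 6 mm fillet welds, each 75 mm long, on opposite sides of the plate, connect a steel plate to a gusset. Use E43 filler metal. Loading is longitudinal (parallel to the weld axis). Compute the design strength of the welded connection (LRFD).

E43XX → F_EXX = 430 MPa.
Effective throat t_e = 0.707 × 6 = 4.242 mm.
Total length L = 150 mm; A_we = 4.242 × 150 = 636.3 mm².
F_nw = 0.6 F_EXX = 0.6 × 430 = 258 MPa.
φR_n = 0.75 × 258 × 636.3 × 10⁻³ = 123.1 kN.

φR_n ≈ 123 kN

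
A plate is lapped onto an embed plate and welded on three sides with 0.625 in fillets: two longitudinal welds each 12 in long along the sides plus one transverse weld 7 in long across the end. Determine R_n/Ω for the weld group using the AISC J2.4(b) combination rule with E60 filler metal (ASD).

R_n/Ω ≈ 247 kip

E60XX → F_EXX = 60 ksi.
t_e = 0.707 × 0.625 = 0.4419 in.
R_nwl = 0.6 × 60 × 0.4419 × 24 = 381.8 kip (longitudinal, 2 welds).
R_nwt = 0.6 × 60 × 0.4419 × 7 = 111.4 kip (transverse, base value).
(i) R_nwl + R_nwt = 493.1 kip; (ii) 0.85 R_nwl + 1.5 R_nwt = 491.5 kip.
R_n = max = 493.1 kip [governs: (i)]; R_n/Ω = 246.6 kip.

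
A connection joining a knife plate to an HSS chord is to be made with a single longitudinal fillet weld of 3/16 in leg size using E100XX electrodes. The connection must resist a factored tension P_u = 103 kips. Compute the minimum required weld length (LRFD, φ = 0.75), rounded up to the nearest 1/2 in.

E100XX → F_EXX = 100 ksi.
Throat t_e = 0.707 × 0.1875 = 0.1326 in.
φr_n = 0.75 × 0.6 × 100 × 0.1326 = 5.965 kips/in.
L_req = P_u / φr_n = 103 / 5.965 = 17.27 in total.
Round up → use L = 17.5 in.

L = 17.5 in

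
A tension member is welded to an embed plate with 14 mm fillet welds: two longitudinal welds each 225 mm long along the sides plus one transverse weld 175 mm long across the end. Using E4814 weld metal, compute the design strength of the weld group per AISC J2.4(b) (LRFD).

E48XX → F_EXX = 480 MPa.
t_e = 0.707 × 14 = 9.898 mm.
R_nwl = 0.6 × 480 × 9.898 × 450 × 10⁻³ = 1283 kN (longitudinal, 2 welds).
R_nwt = 0.6 × 480 × 9.898 × 175 × 10⁻³ = 498.9 kN (transverse, base value).
(i) R_nwl + R_nwt = 1782 kN; (ii) 0.85 R_nwl + 1.5 R_nwt = 1839 kN.
R_n = max = 1839 kN [governs: (ii)]; φR_n = 1379 kN.

φR_n ≈ 1380 kN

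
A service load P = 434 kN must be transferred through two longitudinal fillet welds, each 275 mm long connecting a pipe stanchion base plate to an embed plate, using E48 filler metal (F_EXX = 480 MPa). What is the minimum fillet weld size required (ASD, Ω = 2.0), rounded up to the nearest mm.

Total weld length L = 550 mm.
Required throat t_e = P × Ω / (0.6 F_EXX × L) = 434 × 2.0 / (0.6 × 480 × 550 × 10⁻³) = 5.48 mm.
Required leg w = t_e / 0.707 = 7.751 mm → use 8 mm.

w = 8 mm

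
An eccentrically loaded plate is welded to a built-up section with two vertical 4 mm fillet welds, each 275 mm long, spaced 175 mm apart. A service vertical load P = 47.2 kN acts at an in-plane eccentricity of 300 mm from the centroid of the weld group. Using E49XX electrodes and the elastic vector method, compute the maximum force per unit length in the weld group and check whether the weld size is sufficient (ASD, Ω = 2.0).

E49XX → F_EXX = 490 MPa.
Total weld length L_w = 550 mm. Treat welds as unit-width lines.
Polar moment about centroid: J = 2[d³/12 + d(b/2)²] = 2[275³/12 + 275×87.5²] = 7677000 mm³.
Direct shear f_v = P/L_w = 47.2×10³ / 550 = 85.82 N/mm (vertical).
Torsion M = P·e = 47.2×10³ × 300 = 14160000 N·mm.
Critical point at (x, y) = (87.5, 137.5) from centroid. f_tx = M·y/J = 253.6 N/mm; f_ty = M·x/J = 161.4 N/mm.
Resultant f_max = √[f_tx² + (f_v + f_ty)²] = √[253.6² + (85.82 + 161.4)²] = 354.2 N/mm.
Capacity per unit length: r_n/Ω = (1/2.0) × 0.6 × 490 × (0.707 × 4) = 415.7 N/mm.
354.2 ≤ 415.7 → adequate.

f_max ≈ 354 N/mm; adequate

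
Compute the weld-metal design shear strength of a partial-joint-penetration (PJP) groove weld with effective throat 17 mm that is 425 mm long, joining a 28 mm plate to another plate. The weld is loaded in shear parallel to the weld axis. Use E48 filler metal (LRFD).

φR_n ≈ 1560 kN

E48XX → F_EXX = 480 MPa.
Effective throat (given) t_e = 17 mm.
A_we = 17 × 425 = 7225 mm².
F_nw = 0.6 F_EXX = 288 MPa.
φR_n = 0.75 × 288 × 7225 × 10⁻³ = 1561 kN.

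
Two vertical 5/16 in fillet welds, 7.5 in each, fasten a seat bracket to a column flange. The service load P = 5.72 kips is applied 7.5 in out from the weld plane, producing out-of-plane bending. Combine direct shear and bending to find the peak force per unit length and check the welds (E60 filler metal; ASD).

f_max ≈ 2.32 kip/in; adequate

E60XX → F_EXX = 60 ksi.
L_w = 2 × 7.5 = 15 in; section modulus (unit throat) S = 2 × L²/6 = 18.75 in².
Direct shear f_v = P/L_w = 5.72/15 = 0.3813 kip/in.
Moment M = P × e = 5.72 × 7.5 = 42.9 kip·in; bending f_b = M/S = 2.288 kip/in.
f_max = √(f_v² + f_b²) = √(0.3813² + 2.288²) = 2.32 kip/in.
r_n/Ω = (1/2.0) × 0.6 × 60 × (0.707 × 0.3125) = 3.977 kip/in → adequate.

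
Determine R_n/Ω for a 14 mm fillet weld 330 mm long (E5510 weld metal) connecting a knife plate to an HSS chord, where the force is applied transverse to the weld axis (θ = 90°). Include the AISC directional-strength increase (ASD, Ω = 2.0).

R_n/Ω ≈ 808 kN

E55XX → F_EXX = 550 MPa.
t_e = 0.707 × 14 = 9.898 mm; A_we = 9.898 × 330 = 3266 mm².
Directional factor: 1.0 + 0.5 sin^1.5(90°) = 1.5.
F_nw = 0.6 × 550 × 1.5 = 495 MPa.
R_n/Ω = (495 × 3266) / 2.0 × 10⁻³ = 808.4 kN.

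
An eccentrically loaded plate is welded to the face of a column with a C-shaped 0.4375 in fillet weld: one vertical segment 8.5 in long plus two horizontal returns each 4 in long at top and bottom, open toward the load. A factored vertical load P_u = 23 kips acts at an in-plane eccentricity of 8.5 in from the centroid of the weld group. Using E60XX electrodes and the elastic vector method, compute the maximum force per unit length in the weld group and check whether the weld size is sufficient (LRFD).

f_max ≈ 5.51 kip/in; adequate

E60XX → F_EXX = 60 ksi.
Total weld length L_w = 16.5 in. Treat welds as unit-width lines.
Centroid: x̄ = 2×4×2 / 16.5 = 0.9697 in from the vertical weld.
Polar moment about centroid: J = I_x + I_y = [8.5³/12 + 2×4×4.25²] + [8.5×0.9697² + 2(4³/12 + 4×1.03²)] = 222.8 in³.
Direct shear f_v = P/L_w = 23 / 16.5 = 1.394 kip/in (vertical).
Torsion M = P·e = 23 × 8.5 = 195.5 kip·in.
Critical point at (x, y) = (3.03, 4.25) from centroid. f_tx = M·y/J = 3.729 kip/in; f_ty = M·x/J = 2.659 kip/in.
Resultant f_max = √[f_tx² + (f_v + f_ty)²] = √[3.729² + (1.394 + 2.659)²] = 5.507 kip/in.
Capacity per unit length: φr_n = 0.75 × 0.6 × 60 × (0.707 × 0.4375) = 8.351 kip/in.
5.507 ≤ 8.351 → adequate.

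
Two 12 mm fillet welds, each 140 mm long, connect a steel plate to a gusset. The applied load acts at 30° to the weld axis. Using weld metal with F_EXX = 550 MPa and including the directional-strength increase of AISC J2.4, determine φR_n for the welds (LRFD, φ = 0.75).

t_e = 0.707 × 12 = 8.484 mm; A_we = 8.484 × 280 = 2376 mm².
Directional factor: 1.0 + 0.5 sin^1.5(30°) = 1.177.
F_nw = 0.6 × 550 × 1.177 = 388.3 MPa.
φR_n = 0.75 × 388.3 × 2376 × 10⁻³ = 691.9 kN.

φR_n ≈ 692 kN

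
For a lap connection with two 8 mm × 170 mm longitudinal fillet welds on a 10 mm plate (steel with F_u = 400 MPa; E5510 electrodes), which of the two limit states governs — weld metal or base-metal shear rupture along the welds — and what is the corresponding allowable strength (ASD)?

E55XX → F_EXX = 550 MPa.
t_e = 0.707 × 8 = 5.656 mm; L = 340 mm.
Weld metal: R_n/Ω = (1/2.0) × 0.6 × 550 × 5.656 × 340 × 10⁻³ = 317.3 kN.
Base metal (shear rupture): R_n/Ω = (1/2.0) × 0.6 × 400 × 10 × 340 × 10⁻³ = 408 kN.
Governing: weld metal.

R_n/Ω ≈ 317 kN (weld metal governs)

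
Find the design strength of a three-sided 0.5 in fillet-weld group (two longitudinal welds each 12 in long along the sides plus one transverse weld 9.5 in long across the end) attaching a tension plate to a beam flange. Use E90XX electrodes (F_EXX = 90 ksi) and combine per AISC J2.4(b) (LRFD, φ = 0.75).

t_e = 0.707 × 0.5 = 0.3535 in.
R_nwl = 0.6 × 90 × 0.3535 × 24 = 458.1 kip (longitudinal, 2 welds).
R_nwt = 0.6 × 90 × 0.3535 × 9.5 = 181.3 kip (transverse, base value).
(i) R_nwl + R_nwt = 639.5 kip; (ii) 0.85 R_nwl + 1.5 R_nwt = 661.4 kip.
R_n = max = 661.4 kip [governs: (ii)]; φR_n = 496.1 kip.

φR_n ≈ 496 kip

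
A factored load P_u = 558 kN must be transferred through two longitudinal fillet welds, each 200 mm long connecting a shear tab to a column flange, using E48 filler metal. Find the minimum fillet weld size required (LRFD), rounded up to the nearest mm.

E48XX → F_EXX = 480 MPa.
Total weld length L = 400 mm.
Required throat t_e = P_u / (φ × 0.6 F_EXX × L) = 558 / (0.75 × 0.6 × 480 × 400 × 10⁻³) = 6.458 mm.
Required leg w = t_e / 0.707 = 9.135 mm → use 10 mm.

w = 10 mm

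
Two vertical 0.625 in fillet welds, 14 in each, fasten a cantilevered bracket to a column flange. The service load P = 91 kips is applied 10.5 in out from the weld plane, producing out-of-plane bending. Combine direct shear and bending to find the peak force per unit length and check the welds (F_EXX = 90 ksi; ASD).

f_max ≈ 15 kip/in; NOT adequate

L_w = 2 × 14 = 28 in; section modulus (unit throat) S = 2 × L²/6 = 65.33 in².
Direct shear f_v = P/L_w = 91/28 = 3.25 kip/in.
Moment M = P × e = 91 × 10.5 = 955.5 kip·in; bending f_b = M/S = 14.63 kip/in.
f_max = √(f_v² + f_b²) = √(3.25² + 14.63²) = 14.98 kip/in.
r_n/Ω = (1/2.0) × 0.6 × 90 × (0.707 × 0.625) = 11.93 kip/in → NOT adequate.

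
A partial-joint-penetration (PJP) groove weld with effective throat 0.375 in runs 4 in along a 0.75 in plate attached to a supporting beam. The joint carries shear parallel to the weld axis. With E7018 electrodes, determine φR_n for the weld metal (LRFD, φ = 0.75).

E70XX → F_EXX = 70 ksi.
Effective throat (given) t_e = 0.375 in.
A_we = 0.375 × 4 = 1.5 in².
F_nw = 0.6 F_EXX = 42 ksi.
φR_n = 0.75 × 42 × 1.5 = 47.25 kips.

φR_n ≈ 47.2 kips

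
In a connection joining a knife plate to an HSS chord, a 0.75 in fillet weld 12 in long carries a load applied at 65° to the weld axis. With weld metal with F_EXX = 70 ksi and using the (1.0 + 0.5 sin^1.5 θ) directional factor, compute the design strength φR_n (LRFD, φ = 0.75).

t_e = 0.707 × 0.75 = 0.5302 in; A_we = 0.5302 × 12 = 6.363 in².
Directional factor: 1.0 + 0.5 sin^1.5(65°) = 1.431.
F_nw = 0.6 × 70 × 1.431 = 60.12 ksi.
φR_n = 0.75 × 60.12 × 6.363 = 286.9 kip.

φR_n ≈ 287 kip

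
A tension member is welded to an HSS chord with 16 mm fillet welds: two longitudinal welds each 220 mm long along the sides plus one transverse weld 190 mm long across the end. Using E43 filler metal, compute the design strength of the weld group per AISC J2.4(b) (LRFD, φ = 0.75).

E43XX → F_EXX = 430 MPa.
t_e = 0.707 × 16 = 11.31 mm.
R_nwl = 0.6 × 430 × 11.31 × 440 × 10⁻³ = 1284 kN (longitudinal, 2 welds).
R_nwt = 0.6 × 430 × 11.31 × 190 × 10⁻³ = 554.5 kN (transverse, base value).
(i) R_nwl + R_nwt = 1839 kN; (ii) 0.85 R_nwl + 1.5 R_nwt = 1923 kN.
R_n = max = 1923 kN [governs: (ii)]; φR_n = 1442 kN.

φR_n ≈ 1440 kN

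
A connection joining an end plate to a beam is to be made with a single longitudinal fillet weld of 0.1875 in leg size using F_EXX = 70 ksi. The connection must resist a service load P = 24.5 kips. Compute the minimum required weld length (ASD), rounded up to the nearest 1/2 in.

L = 9 in

Throat t_e = 0.707 × 0.1875 = 0.1326 in.
r_n/Ω = (0.6 × 70 × 0.1326) / 2.0 = 2.784 kip/in.
L_req = P / (r_n/Ω) = 24.5 / 2.784 = 8.801 in total.
Round up → use L = 9 in.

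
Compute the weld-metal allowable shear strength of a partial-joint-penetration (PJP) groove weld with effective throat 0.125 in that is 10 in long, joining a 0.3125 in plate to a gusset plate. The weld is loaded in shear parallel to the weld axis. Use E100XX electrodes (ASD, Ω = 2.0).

R_n/Ω ≈ 37.5 kip

E100XX → F_EXX = 100 ksi.
Effective throat (given) t_e = 0.125 in.
A_we = 0.125 × 10 = 1.25 in².
F_nw = 0.6 F_EXX = 60 ksi.
R_n/Ω = (60 × 1.25) / 2.0 = 37.5 kip.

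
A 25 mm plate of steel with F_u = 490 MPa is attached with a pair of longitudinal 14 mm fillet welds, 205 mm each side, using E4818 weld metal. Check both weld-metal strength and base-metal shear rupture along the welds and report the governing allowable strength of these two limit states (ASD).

E48XX → F_EXX = 480 MPa.
t_e = 0.707 × 14 = 9.898 mm; L = 410 mm.
Weld metal: R_n/Ω = (1/2.0) × 0.6 × 480 × 9.898 × 410 × 10⁻³ = 584.4 kN.
Base metal (shear rupture): R_n/Ω = (1/2.0) × 0.6 × 490 × 25 × 410 × 10⁻³ = 1507 kN.
Governing: weld metal.

R_n/Ω ≈ 584 kN (weld metal governs)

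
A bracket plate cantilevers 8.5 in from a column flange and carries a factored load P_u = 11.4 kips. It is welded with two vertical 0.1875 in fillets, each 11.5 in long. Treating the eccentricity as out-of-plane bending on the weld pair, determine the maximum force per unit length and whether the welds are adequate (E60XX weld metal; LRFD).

f_max ≈ 2.25 kip/in; adequate

E60XX → F_EXX = 60 ksi.
L_w = 2 × 11.5 = 23 in; section modulus (unit throat) S = 2 × L²/6 = 44.08 in².
Direct shear f_v = P/L_w = 11.4/23 = 0.4957 kip/in.
Moment M = P × e = 11.4 × 8.5 = 96.9 kip·in; bending f_b = M/S = 2.198 kip/in.
f_max = √(f_v² + f_b²) = √(0.4957² + 2.198²) = 2.253 kip/in.
φr_n = 0.75 × 0.6 × 60 × (0.707 × 0.1875) = 3.579 kip/in → adequate.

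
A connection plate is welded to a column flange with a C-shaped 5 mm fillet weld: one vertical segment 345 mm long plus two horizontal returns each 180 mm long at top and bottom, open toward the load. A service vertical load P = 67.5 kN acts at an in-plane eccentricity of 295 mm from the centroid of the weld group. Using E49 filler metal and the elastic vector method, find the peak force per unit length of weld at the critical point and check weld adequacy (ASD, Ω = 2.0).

E49XX → F_EXX = 490 MPa.
Total weld length L_w = 705 mm. Treat welds as unit-width lines.
Centroid: x̄ = 2×180×90 / 705 = 45.96 mm from the vertical weld.
Polar moment about centroid: J = I_x + I_y = [345³/12 + 2×180×172.5²] + [345×45.96² + 2(180³/12 + 180×44.04²)] = 16530000 mm³.
Direct shear f_v = P/L_w = 67.5×10³ / 705 = 95.74 N/mm (vertical).
Torsion M = P·e = 67.5×10³ × 295 = 19912000 N·mm.
Critical point at (x, y) = (134, 172.5) from centroid. f_tx = M·y/J = 207.8 N/mm; f_ty = M·x/J = 161.4 N/mm.
Resultant f_max = √[f_tx² + (f_v + f_ty)²] = √[207.8² + (95.74 + 161.4)²] = 330.6 N/mm.
Capacity per unit length: r_n/Ω = (1/2.0) × 0.6 × 490 × (0.707 × 5) = 519.6 N/mm.
330.6 ≤ 519.6 → adequate.

f_max ≈ 331 N/mm; adequate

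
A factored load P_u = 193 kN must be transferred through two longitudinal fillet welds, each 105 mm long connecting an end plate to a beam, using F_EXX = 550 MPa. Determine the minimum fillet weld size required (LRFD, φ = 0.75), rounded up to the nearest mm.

w = 6 mm

Total weld length L = 210 mm.
Required throat t_e = P_u / (φ × 0.6 F_EXX × L) = 193 / (0.75 × 0.6 × 550 × 210 × 10⁻³) = 3.713 mm.
Required leg w = t_e / 0.707 = 5.252 mm → use 6 mm.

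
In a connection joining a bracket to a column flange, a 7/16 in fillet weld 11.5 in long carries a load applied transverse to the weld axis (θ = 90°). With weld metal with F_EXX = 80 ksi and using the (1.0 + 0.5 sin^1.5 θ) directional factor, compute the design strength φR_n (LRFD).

φR_n ≈ 192 kip

t_e = 0.707 × 0.4375 = 0.3093 in; A_we = 0.3093 × 11.5 = 3.557 in².
Directional factor: 1.0 + 0.5 sin^1.5(90°) = 1.5.
F_nw = 0.6 × 80 × 1.5 = 72 ksi.
φR_n = 0.75 × 72 × 3.557 = 192.1 kip.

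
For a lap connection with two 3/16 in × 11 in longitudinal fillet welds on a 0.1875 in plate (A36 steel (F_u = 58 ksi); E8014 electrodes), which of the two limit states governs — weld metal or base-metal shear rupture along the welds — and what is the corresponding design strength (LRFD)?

φR_n ≈ 105 kip (weld metal governs)

E80XX → F_EXX = 80 ksi.
t_e = 0.707 × 0.1875 = 0.1326 in; L = 22 in.
Weld metal: φR_n = 0.75 × 0.6 × 80 × 0.1326 × 22 = 105 kip.
Base metal (shear rupture): φR_n = 0.75 × 0.6 × 58 × 0.1875 × 22 = 107.7 kip.
Governing: weld metal.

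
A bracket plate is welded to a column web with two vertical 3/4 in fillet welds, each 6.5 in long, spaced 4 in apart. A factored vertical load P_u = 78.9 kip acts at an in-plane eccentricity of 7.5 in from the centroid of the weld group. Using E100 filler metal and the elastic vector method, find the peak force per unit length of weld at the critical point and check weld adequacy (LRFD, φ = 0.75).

f_max ≈ 26.8 kip/in; NOT adequate

E100XX → F_EXX = 100 ksi.
Total weld length L_w = 13 in. Treat welds as unit-width lines.
Polar moment about centroid: J = 2[d³/12 + d(b/2)²] = 2[6.5³/12 + 6.5×2²] = 97.77 in³.
Direct shear f_v = P/L_w = 78.9 / 13 = 6.069 kip/in (vertical).
Torsion M = P·e = 78.9 × 7.5 = 591.75 kip·in.
Critical point at (x, y) = (2, 3.25) from centroid. f_tx = M·y/J = 19.67 kip/in; f_ty = M·x/J = 12.1 kip/in.
Resultant f_max = √[f_tx² + (f_v + f_ty)²] = √[19.67² + (6.069 + 12.1)²] = 26.78 kip/in.
Capacity per unit length: φr_n = 0.75 × 0.6 × 100 × (0.707 × 0.75) = 23.86 kip/in.
26.78 > 23.86 → NOT adequate.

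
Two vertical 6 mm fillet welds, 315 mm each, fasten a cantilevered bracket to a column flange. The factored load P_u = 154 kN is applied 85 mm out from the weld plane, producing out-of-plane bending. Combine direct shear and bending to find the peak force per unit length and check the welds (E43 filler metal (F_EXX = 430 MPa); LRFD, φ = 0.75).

L_w = 2 × 315 = 630 mm; section modulus (unit throat) S = 2 × L²/6 = 33080 mm².
Direct shear f_v = P/L_w = 154×10³/630 = 244.4 N/mm.
Moment M = P × e = 154×10³ × 85 = 13090000 N·mm; bending f_b = M/S = 395.8 N/mm.
f_max = √(f_v² + f_b²) = √(244.4² + 395.8²) = 465.2 N/mm.
φr_n = 0.75 × 0.6 × 430 × (0.707 × 6) = 820.8 N/mm → adequate.

f_max ≈ 465 N/mm; adequate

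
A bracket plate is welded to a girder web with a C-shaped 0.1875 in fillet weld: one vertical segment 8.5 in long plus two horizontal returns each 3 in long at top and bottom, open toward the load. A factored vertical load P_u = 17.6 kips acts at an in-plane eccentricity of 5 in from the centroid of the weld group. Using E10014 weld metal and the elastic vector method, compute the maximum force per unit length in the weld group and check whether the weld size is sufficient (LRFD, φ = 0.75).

f_max ≈ 3.26 kip/in; adequate

E100XX → F_EXX = 100 ksi.
Total weld length L_w = 14.5 in. Treat welds as unit-width lines.
Centroid: x̄ = 2×3×1.5 / 14.5 = 0.6207 in from the vertical weld.
Polar moment about centroid: J = I_x + I_y = [8.5³/12 + 2×3×4.25²] + [8.5×0.6207² + 2(3³/12 + 3×0.8793²)] = 172 in³.
Direct shear f_v = P/L_w = 17.6 / 14.5 = 1.214 kip/in (vertical).
Torsion M = P·e = 17.6 × 5 = 88 kip·in.
Critical point at (x, y) = (2.379, 4.25) from centroid. f_tx = M·y/J = 2.175 kip/in; f_ty = M·x/J = 1.218 kip/in.
Resultant f_max = √[f_tx² + (f_v + f_ty)²] = √[2.175² + (1.214 + 1.218)²] = 3.262 kip/in.
Capacity per unit length: φr_n = 0.75 × 0.6 × 100 × (0.707 × 0.1875) = 5.965 kip/in.
3.262 ≤ 5.965 → adequate.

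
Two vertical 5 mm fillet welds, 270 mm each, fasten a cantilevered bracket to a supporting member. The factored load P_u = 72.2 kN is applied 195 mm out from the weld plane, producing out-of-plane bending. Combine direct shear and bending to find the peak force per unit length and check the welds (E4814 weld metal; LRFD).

E48XX → F_EXX = 480 MPa.
L_w = 2 × 270 = 540 mm; section modulus (unit throat) S = 2 × L²/6 = 24300 mm².
Direct shear f_v = P/L_w = 72.2×10³/540 = 133.7 N/mm.
Moment M = P × e = 72.2×10³ × 195 = 14079000 N·mm; bending f_b = M/S = 579.4 N/mm.
f_max = √(f_v² + f_b²) = √(133.7² + 579.4²) = 594.6 N/mm.
φr_n = 0.75 × 0.6 × 480 × (0.707 × 5) = 763.6 N/mm → adequate.

f_max ≈ 595 N/mm; adequate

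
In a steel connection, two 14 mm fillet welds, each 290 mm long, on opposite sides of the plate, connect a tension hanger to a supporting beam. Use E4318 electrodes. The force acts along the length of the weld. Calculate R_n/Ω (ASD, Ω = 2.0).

E43XX → F_EXX = 430 MPa.
Effective throat t_e = 0.707 × 14 = 9.898 mm.
Total length L = 580 mm; A_we = 9.898 × 580 = 5741 mm².
F_nw = 0.6 F_EXX = 0.6 × 430 = 258 MPa.
R_n = 258 × 5741 × 10⁻³ = 1481 kN; R_n/Ω = 1481/2.0 = 740.6 kN.

R_n/Ω ≈ 741 kN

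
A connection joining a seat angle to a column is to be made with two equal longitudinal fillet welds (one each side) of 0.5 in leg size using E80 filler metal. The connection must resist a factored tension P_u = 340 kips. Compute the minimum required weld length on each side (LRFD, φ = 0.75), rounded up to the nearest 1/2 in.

E80XX → F_EXX = 80 ksi.
Throat t_e = 0.707 × 0.5 = 0.3535 in.
φr_n = 0.75 × 0.6 × 80 × 0.3535 = 12.73 kips/in.
L_req = P_u / φr_n = 340 / 12.73 = 26.72 in total.
Per side: 26.72 / 2 = 13.36 in.
Round up → use L = 13.5 in on each side.

L = 13.5 in on each side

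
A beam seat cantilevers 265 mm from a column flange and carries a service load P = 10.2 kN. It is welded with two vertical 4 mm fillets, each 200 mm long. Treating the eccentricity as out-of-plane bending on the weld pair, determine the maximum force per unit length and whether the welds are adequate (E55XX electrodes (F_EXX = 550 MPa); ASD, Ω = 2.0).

L_w = 2 × 200 = 400 mm; section modulus (unit throat) S = 2 × L²/6 = 13330 mm².
Direct shear f_v = P/L_w = 10.2×10³/400 = 25.5 N/mm.
Moment M = P × e = 10.2×10³ × 265 = 2703000 N·mm; bending f_b = M/S = 202.7 N/mm.
f_max = √(f_v² + f_b²) = √(25.5² + 202.7²) = 204.3 N/mm.
r_n/Ω = (1/2.0) × 0.6 × 550 × (0.707 × 4) = 466.6 N/mm → adequate.

f_max ≈ 204 N/mm; adequate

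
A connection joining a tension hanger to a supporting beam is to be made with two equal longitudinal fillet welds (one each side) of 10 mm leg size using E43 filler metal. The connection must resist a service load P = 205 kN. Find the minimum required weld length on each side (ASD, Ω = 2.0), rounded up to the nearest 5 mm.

E43XX → F_EXX = 430 MPa.
Throat t_e = 0.707 × 10 = 7.07 mm.
r_n/Ω = (0.6 × 430 × 7.07) / 2.0 = 912 N/mm = 0.912 kN/mm.
L_req = P / (r_n/Ω) = 205 / 0.912 = 224.8 mm total.
Per side: 224.8 / 2 = 112.4 mm.
Round up → use L = 115 mm on each side.

L = 115 mm on each side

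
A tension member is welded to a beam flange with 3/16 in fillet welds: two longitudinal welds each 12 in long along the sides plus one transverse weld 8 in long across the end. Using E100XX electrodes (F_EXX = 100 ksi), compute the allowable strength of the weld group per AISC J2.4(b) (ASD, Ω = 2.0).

t_e = 0.707 × 0.1875 = 0.1326 in.
R_nwl = 0.6 × 100 × 0.1326 × 24 = 190.9 kips (longitudinal, 2 welds).
R_nwt = 0.6 × 100 × 0.1326 × 8 = 63.63 kips (transverse, base value).
(i) R_nwl + R_nwt = 254.5 kips; (ii) 0.85 R_nwl + 1.5 R_nwt = 257.7 kips.
R_n = max = 257.7 kips [governs: (ii)]; R_n/Ω = 128.9 kips.

R_n/Ω ≈ 129 kips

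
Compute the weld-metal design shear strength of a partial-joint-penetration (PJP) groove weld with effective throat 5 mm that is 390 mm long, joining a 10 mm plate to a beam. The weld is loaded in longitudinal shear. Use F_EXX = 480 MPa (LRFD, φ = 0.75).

φR_n ≈ 421 kN

Effective throat (given) t_e = 5 mm.
A_we = 5 × 390 = 1950 mm².
F_nw = 0.6 F_EXX = 288 MPa.
φR_n = 0.75 × 288 × 1950 × 10⁻³ = 421.2 kN.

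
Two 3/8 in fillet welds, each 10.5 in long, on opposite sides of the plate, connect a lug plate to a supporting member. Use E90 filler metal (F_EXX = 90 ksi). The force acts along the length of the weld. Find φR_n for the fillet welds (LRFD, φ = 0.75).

φR_n ≈ 225 kips

Effective throat t_e = 0.707 × 0.375 = 0.2651 in.
Total length L = 21 in; A_we = 0.2651 × 21 = 5.568 in².
F_nw = 0.6 F_EXX = 0.6 × 90 = 54 ksi.
φR_n = 0.75 × 54 × 5.568 = 225.5 kips.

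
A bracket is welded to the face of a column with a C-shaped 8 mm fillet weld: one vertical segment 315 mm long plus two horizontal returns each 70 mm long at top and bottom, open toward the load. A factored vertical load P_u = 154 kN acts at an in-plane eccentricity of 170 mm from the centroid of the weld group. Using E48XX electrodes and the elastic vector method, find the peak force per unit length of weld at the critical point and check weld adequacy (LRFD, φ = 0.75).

f_max ≈ 882 N/mm; adequate

E48XX → F_EXX = 480 MPa.
Total weld length L_w = 455 mm. Treat welds as unit-width lines.
Centroid: x̄ = 2×70×35 / 455 = 10.77 mm from the vertical weld.
Polar moment about centroid: J = I_x + I_y = [315³/12 + 2×70×157.5²] + [315×10.77² + 2(70³/12 + 70×24.23²)] = 6253000 mm³.
Direct shear f_v = P/L_w = 154×10³ / 455 = 338.5 N/mm (vertical).
Torsion M = P·e = 154×10³ × 170 = 26180000 N·mm.
Critical point at (x, y) = (59.23, 157.5) from centroid. f_tx = M·y/J = 659.4 N/mm; f_ty = M·x/J = 248 N/mm.
Resultant f_max = √[f_tx² + (f_v + f_ty)²] = √[659.4² + (338.5 + 248)²] = 882.4 N/mm.
Capacity per unit length: φr_n = 0.75 × 0.6 × 480 × (0.707 × 8) = 1222 N/mm.
882.4 ≤ 1222 → adequate.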